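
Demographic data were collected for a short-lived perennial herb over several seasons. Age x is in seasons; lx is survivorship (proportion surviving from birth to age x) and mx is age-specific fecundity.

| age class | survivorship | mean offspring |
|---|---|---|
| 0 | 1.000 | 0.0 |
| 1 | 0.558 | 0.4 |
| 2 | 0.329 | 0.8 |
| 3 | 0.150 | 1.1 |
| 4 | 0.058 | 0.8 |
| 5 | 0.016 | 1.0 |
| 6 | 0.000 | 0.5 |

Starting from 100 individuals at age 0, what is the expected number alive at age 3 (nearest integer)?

15

Expected survivors = N0 · l_3 = 100 × 0.150 = 15 → 15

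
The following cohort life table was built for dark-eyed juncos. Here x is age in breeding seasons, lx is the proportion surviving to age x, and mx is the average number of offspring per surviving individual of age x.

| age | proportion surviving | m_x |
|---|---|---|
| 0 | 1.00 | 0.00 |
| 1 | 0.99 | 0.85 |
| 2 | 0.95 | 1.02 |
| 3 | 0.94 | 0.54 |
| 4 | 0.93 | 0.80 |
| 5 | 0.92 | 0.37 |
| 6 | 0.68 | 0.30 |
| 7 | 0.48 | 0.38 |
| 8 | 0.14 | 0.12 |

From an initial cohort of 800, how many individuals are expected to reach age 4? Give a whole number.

Expected survivors = N0 · l_4 = 800 × 0.93 = 744 → 744

744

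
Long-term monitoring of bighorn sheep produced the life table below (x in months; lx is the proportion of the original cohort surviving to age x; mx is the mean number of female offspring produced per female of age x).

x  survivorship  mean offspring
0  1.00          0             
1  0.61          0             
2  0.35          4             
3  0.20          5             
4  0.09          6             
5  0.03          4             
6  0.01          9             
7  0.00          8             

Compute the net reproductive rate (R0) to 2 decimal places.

lx·mx by age: 0, 0, 1.4, 1, 0.54, 0.12, 0.09, 0
R0 = Σ lx·mx = 3.15 → 3.15

3.15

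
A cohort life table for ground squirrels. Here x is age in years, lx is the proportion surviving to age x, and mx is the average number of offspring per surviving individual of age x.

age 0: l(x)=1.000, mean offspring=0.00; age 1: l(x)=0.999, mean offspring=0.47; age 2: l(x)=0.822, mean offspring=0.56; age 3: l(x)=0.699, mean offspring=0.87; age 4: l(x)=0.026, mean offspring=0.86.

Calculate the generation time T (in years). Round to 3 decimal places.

2.117

lx·mx: 0, 0.46953, 0.46032, 0.60813, 0.02236 → R0 = 1.56034
x·lx·mx: 0, 0.46953, 0.92064, 1.82439, 0.08944 → Σ = 3.304
T = 3.304 / 1.56034 = 2.117487… → 2.117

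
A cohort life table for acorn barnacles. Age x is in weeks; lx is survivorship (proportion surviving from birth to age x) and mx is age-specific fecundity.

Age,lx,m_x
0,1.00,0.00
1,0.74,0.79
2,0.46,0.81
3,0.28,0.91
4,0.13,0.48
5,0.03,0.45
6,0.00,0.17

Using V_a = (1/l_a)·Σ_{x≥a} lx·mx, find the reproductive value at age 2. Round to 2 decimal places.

lx·mx for x ≥ 2: 0.3726, 0.2548, 0.0624, 0.0135, 0 → sum = 0.7033
V_2 = 0.7033 / l_2 = 0.7033 / 0.46 = 1.528913… → 1.53

1.53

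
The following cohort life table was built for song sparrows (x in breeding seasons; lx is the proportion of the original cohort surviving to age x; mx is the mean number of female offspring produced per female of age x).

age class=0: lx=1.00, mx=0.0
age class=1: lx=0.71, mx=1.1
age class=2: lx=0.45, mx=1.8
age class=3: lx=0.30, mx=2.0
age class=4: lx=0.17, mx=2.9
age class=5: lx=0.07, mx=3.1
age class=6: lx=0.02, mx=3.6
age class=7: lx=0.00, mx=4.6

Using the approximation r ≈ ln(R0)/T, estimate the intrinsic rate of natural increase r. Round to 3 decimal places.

R0 = Σ lx·mx = 0 + 0.781 + 0.81 + 0.6 + 0.493 + 0.217 + 0.072 + 0 = 2.973
Σ x·lx·mx = 7.69; T = 7.69/2.973 = 2.58661…
r ≈ ln(R0)/T = ln(2.973)/2.58661… = 0.42123… → 0.421

0.421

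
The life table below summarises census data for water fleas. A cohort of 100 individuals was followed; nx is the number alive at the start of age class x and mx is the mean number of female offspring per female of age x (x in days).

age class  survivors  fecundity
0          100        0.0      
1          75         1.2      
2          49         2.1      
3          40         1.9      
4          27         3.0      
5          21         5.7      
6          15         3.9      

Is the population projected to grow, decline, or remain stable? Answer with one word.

growing

lx = nx/n0 = nx/100: 1, 0.75, 0.49, 0.4, 0.27, 0.21, 0.15
R0 = Σ lx·mx = 0 + 0.9 + 1.029 + 0.76 + 0.81 + 1.197 + 0.585 = 5.281
R0 > 1, so the population is growing.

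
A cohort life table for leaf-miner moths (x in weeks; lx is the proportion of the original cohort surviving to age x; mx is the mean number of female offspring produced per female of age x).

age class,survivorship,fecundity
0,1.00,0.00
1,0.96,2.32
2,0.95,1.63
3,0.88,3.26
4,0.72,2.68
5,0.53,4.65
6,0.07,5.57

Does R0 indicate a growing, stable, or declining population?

growing

R0 = Σ lx·mx = 0 + 2.2272 + 1.5485 + 2.8688 + 1.9296 + 2.4645 + 0.3899 = 11.4285
R0 > 1, so the population is growing.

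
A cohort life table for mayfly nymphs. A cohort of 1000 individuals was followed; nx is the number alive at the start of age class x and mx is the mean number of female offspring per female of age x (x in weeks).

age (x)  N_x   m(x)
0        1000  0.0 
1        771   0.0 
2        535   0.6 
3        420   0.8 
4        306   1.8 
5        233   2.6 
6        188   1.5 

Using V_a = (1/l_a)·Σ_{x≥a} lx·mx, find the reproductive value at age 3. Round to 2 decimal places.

4.23

lx = nx/n0 = nx/1000: 1, 0.771, 0.535, 0.42, 0.306, 0.233, 0.188
lx·mx for x ≥ 3: 0.336, 0.5508, 0.6058, 0.282 → sum = 1.7746
V_3 = 1.7746 / l_3 = 1.7746 / 0.42 = 4.225238… → 4.23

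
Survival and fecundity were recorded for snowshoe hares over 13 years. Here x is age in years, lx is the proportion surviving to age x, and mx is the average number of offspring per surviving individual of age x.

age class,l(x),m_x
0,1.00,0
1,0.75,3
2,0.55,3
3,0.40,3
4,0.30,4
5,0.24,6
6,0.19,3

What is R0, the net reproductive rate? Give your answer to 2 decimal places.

lx·mx by age: 0, 2.25, 1.65, 1.2, 1.2, 1.44, 0.57
R0 = Σ lx·mx = 8.31 → 8.31

8.31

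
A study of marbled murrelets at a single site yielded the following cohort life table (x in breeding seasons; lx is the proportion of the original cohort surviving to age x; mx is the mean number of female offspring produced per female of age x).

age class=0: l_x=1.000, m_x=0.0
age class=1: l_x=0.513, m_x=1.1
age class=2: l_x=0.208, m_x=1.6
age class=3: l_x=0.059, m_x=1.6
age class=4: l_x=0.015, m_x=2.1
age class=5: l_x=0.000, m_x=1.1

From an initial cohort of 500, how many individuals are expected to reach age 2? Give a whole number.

Expected survivors = N0 · l_2 = 500 × 0.208 = 104 → 104

104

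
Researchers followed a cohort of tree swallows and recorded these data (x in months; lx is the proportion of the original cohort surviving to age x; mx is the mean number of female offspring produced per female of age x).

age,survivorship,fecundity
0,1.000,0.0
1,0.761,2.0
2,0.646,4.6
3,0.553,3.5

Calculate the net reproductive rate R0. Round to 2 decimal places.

6.43

lx·mx by age: 0, 1.522, 2.9716, 1.9355
R0 = Σ lx·mx = 6.4291 → 6.43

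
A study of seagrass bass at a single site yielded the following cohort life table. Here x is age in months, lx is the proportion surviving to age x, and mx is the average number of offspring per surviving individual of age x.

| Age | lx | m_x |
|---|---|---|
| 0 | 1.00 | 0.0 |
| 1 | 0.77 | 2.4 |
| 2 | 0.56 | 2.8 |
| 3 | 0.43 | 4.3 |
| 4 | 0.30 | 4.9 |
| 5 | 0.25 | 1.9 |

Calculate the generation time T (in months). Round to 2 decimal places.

2.61

lx·mx: 0, 1.848, 1.568, 1.849, 1.47, 0.475 → R0 = 7.21
x·lx·mx: 0, 1.848, 3.136, 5.547, 5.88, 2.375 → Σ = 18.786
T = 18.786 / 7.21 = 2.605548… → 2.61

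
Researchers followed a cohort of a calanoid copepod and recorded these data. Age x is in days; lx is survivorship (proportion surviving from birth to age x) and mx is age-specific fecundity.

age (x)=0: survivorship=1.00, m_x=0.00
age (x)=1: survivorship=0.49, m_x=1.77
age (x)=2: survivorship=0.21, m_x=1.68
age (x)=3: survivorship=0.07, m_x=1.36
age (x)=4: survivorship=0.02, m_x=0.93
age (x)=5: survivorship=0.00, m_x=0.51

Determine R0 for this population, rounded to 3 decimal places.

lx·mx by age: 0, 0.8673, 0.3528, 0.0952, 0.0186, 0
R0 = Σ lx·mx = 1.3339 → 1.334

1.334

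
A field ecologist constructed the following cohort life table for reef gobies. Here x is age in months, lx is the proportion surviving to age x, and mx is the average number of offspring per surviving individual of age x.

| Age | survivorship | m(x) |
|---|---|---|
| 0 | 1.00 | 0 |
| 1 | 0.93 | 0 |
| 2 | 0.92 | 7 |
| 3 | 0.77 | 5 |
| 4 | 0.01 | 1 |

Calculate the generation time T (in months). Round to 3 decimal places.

lx·mx: 0, 0, 6.44, 3.85, 0.01 → R0 = 10.3
x·lx·mx: 0, 0, 12.88, 11.55, 0.04 → Σ = 24.47
T = 24.47 / 10.3 = 2.375728… → 2.376

2.376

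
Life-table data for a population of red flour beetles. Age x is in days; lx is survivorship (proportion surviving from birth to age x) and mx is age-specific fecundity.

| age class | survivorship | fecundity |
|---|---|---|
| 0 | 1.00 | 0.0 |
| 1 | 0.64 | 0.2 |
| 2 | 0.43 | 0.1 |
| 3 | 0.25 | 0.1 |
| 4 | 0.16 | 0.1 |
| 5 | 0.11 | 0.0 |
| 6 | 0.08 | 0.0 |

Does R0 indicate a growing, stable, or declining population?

R0 = Σ lx·mx = 0 + 0.128 + 0.043 + 0.025 + 0.016 + 0 + 0 = 0.212
R0 < 1, so the population is declining.

declining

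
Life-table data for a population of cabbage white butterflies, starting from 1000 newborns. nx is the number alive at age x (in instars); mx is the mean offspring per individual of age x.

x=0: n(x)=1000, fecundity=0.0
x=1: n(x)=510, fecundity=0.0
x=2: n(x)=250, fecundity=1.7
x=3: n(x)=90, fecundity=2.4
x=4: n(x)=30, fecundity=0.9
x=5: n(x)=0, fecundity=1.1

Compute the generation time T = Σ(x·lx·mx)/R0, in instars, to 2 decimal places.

lx = nx/n0 = nx/1000: 1, 0.51, 0.25, 0.09, 0.03, 0
lx·mx: 0, 0, 0.425, 0.216, 0.027, 0 → R0 = 0.668
x·lx·mx: 0, 0, 0.85, 0.648, 0.108, 0 → Σ = 1.606
T = 1.606 / 0.668 = 2.404192… → 2.40

2.40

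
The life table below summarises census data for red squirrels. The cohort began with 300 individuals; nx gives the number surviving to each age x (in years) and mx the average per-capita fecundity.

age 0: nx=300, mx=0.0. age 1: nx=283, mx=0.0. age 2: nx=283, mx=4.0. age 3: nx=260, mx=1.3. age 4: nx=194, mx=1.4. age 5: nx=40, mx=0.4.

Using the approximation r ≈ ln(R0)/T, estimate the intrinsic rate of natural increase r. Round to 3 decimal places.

lx = nx/n0 = nx/300: 1, 0.94333…, 0.94333…, 0.86667…, 0.64667…, 0.13333…
R0 = Σ lx·mx = 0 + 0 + 3.77333… + 1.12667… + 0.90533… + 0.05333… = 5.858667…
Σ x·lx·mx = 14.814667…; T = 14.814667…/5.858667… = 2.52868…
r ≈ ln(R0)/T = ln(5.858667…)/2.52868… = 0.69915… → 0.699

0.699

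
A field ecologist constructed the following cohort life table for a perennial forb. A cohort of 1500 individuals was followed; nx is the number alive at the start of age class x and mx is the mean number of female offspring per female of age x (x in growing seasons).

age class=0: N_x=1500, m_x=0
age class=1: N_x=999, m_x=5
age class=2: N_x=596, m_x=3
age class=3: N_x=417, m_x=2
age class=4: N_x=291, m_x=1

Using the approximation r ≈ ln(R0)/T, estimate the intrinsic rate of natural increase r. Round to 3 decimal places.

lx = nx/n0 = nx/1500: 1, 0.666, 0.39733…, 0.278, 0.194
R0 = Σ lx·mx = 0 + 3.33 + 1.192… + 0.556 + 0.194 = 5.272…
Σ x·lx·mx = 8.158…; T = 8.158…/5.272… = 1.54742…
r ≈ ln(R0)/T = ln(5.272…)/1.54742… = 1.07431… → 1.074

1.074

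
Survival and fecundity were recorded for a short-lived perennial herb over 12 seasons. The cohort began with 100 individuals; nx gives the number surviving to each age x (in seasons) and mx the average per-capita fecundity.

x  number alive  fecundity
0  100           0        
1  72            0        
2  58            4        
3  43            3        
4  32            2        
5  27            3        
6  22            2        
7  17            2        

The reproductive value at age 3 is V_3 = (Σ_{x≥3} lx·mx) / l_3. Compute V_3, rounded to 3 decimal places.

8.186

lx = nx/n0 = nx/100: 1, 0.72, 0.58, 0.43, 0.32, 0.27, 0.22, 0.17
lx·mx for x ≥ 3: 1.29, 0.64, 0.81, 0.44, 0.34 → sum = 3.52
V_3 = 3.52 / l_3 = 3.52 / 0.43 = 8.186047… → 8.186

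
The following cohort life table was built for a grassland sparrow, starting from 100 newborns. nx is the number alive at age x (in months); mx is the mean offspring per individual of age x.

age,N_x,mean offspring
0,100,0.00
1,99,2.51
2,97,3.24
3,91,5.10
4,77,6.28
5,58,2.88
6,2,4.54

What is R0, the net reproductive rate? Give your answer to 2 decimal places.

lx = nx/n0 = nx/100: 1, 0.99, 0.97, 0.91, 0.77, 0.58, 0.02
lx·mx by age: 0, 2.4849, 3.1428, 4.641, 4.8356, 1.6704, 0.0908
R0 = Σ lx·mx = 16.8655 → 16.87

16.87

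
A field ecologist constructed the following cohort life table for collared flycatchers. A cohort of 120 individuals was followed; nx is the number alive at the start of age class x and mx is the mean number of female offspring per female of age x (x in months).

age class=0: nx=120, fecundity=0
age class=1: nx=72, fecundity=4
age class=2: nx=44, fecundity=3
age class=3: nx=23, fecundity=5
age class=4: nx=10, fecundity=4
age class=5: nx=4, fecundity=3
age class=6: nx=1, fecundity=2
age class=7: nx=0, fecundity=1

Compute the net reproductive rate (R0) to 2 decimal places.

4.91

lx = nx/n0 = nx/120: 1, 0.6, 0.36667…, 0.19167…, 0.08333…, 0.03333…, 0.00833…, 0
lx·mx by age: 0, 2.4, 1.1…, 0.958333…, 0.333333…, 0.1…, 0.016667…, 0
R0 = Σ lx·mx = 4.908333… → 4.91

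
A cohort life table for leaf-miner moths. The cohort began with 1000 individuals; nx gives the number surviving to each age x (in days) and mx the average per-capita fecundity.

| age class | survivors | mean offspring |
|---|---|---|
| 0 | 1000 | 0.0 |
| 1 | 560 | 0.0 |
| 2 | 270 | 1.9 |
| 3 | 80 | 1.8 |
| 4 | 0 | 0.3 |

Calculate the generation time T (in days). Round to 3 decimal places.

2.219

lx = nx/n0 = nx/1000: 1, 0.56, 0.27, 0.08, 0
lx·mx: 0, 0, 0.513, 0.144, 0 → R0 = 0.657
x·lx·mx: 0, 0, 1.026, 0.432, 0 → Σ = 1.458
T = 1.458 / 0.657 = 2.219178… → 2.219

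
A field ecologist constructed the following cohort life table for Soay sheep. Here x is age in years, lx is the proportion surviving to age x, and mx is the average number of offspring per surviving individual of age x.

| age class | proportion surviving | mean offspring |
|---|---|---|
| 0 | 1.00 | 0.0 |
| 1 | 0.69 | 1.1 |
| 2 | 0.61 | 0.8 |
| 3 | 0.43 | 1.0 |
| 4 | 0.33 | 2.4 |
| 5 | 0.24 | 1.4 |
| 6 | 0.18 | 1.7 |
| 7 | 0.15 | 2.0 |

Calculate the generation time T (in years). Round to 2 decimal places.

3.46

lx·mx: 0, 0.759, 0.488, 0.43, 0.792, 0.336, 0.306, 0.3 → R0 = 3.411
x·lx·mx: 0, 0.759, 0.976, 1.29, 3.168, 1.68, 1.836, 2.1 → Σ = 11.809
T = 11.809 / 3.411 = 3.462035… → 3.46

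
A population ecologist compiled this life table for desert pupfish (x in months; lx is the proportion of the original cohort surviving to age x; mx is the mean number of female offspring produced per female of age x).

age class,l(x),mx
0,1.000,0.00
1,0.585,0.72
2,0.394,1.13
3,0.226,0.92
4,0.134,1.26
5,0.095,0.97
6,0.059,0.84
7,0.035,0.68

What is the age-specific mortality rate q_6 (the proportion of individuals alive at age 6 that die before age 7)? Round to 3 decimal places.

q_6 = (l_6 − l_7) / l_6 = (0.059 − 0.035) / 0.059
     = 0.024 / 0.059 = 0.40678… → 0.407

0.407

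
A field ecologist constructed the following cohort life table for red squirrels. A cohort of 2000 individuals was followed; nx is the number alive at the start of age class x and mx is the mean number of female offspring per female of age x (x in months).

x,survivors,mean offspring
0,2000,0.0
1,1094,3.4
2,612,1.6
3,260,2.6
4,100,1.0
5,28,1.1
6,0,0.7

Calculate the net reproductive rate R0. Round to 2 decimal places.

lx = nx/n0 = nx/2000: 1, 0.547, 0.306, 0.13, 0.05, 0.014, 0
lx·mx by age: 0, 1.8598, 0.4896, 0.338, 0.05, 0.0154, 0
R0 = Σ lx·mx = 2.7528 → 2.75

2.75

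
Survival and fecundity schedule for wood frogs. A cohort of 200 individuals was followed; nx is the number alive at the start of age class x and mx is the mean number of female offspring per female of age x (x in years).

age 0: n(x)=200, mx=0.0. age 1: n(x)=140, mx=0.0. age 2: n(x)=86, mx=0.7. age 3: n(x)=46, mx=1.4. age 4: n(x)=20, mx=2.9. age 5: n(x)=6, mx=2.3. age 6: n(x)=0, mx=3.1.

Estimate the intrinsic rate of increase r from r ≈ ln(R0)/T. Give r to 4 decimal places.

lx = nx/n0 = nx/200: 1, 0.7, 0.43, 0.23, 0.1, 0.03, 0
R0 = Σ lx·mx = 0 + 0 + 0.301 + 0.322 + 0.29 + 0.069 + 0 = 0.982
Σ x·lx·mx = 3.073; T = 3.073/0.982 = 3.12933…
r ≈ ln(R0)/T = ln(0.982)/3.12933… = -0.005804… → -0.0058

-0.0058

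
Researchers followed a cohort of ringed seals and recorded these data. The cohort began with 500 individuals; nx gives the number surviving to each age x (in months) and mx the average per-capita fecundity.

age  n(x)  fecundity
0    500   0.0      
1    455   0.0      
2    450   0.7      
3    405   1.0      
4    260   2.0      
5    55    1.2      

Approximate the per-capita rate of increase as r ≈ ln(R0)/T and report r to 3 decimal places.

0.295

lx = nx/n0 = nx/500: 1, 0.91, 0.9, 0.81, 0.52, 0.11
R0 = Σ lx·mx = 0 + 0 + 0.63 + 0.81 + 1.04 + 0.132 = 2.612
Σ x·lx·mx = 8.51; T = 8.51/2.612 = 3.25804…
r ≈ ln(R0)/T = ln(2.612)/3.25804… = 0.29469… → 0.295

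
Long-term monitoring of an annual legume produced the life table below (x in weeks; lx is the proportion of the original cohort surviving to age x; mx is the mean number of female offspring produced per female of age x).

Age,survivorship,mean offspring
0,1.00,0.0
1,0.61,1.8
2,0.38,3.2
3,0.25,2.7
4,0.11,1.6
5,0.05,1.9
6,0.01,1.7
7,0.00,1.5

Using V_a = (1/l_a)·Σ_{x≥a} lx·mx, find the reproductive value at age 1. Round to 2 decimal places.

5.37

lx·mx for x ≥ 1: 1.098, 1.216, 0.675, 0.176, 0.095, 0.017, 0 → sum = 3.277
V_1 = 3.277 / l_1 = 3.277 / 0.61 = 5.372131… → 5.37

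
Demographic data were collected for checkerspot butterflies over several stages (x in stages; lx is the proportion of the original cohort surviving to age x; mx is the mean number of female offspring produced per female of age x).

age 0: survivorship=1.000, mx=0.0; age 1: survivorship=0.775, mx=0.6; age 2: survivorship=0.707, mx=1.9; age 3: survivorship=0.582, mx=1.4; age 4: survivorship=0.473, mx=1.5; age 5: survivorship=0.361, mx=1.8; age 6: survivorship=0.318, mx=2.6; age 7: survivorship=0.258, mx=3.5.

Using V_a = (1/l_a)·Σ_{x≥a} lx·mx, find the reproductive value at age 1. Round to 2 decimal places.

7.37

lx·mx for x ≥ 1: 0.465, 1.3433, 0.8148, 0.7095, 0.6498, 0.8268, 0.903 → sum = 5.7122
V_1 = 5.7122 / l_1 = 5.7122 / 0.775 = 7.370581… → 7.37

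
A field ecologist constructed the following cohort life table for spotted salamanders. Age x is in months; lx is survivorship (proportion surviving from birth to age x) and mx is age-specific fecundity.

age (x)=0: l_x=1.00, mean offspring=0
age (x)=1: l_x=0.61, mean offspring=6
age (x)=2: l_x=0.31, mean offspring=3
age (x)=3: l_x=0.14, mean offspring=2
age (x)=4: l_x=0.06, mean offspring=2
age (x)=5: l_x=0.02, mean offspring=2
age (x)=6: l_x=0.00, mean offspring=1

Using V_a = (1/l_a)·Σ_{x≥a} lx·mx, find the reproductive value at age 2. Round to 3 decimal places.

4.419

lx·mx for x ≥ 2: 0.93, 0.28, 0.12, 0.04, 0 → sum = 1.37
V_2 = 1.37 / l_2 = 1.37 / 0.31 = 4.419355… → 4.419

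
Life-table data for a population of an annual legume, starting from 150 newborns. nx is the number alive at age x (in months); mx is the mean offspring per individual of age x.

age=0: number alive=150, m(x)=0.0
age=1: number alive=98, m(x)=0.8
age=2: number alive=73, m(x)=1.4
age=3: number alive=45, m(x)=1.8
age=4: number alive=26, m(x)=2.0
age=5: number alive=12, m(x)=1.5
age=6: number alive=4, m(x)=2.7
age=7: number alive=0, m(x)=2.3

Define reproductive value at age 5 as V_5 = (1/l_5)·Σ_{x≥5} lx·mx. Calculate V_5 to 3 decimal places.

2.400

lx = nx/n0 = nx/150: 1, 0.65333…, 0.48667…, 0.3, 0.17333…, 0.08, 0.02667…, 0
lx·mx for x ≥ 5: 0.12, 0.072…, 0 → sum = 0.192…
V_5 = 0.192… / l_5 = 0.192… / 0.08 = 2.4… → 2.400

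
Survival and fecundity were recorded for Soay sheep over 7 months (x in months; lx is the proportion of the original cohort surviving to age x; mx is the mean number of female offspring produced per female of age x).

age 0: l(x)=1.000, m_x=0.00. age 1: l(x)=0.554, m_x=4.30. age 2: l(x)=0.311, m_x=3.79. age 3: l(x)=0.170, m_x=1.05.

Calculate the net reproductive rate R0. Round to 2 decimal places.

lx·mx by age: 0, 2.3822, 1.17869, 0.1785
R0 = Σ lx·mx = 3.73939 → 3.74

3.74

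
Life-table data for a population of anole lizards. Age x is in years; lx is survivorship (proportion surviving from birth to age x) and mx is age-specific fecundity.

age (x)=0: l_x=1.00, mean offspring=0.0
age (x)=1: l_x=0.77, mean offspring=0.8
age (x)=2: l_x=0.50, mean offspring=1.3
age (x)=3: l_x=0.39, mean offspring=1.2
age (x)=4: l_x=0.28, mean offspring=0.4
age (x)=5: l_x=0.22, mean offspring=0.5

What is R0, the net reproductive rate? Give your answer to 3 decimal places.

lx·mx by age: 0, 0.616, 0.65, 0.468, 0.112, 0.11
R0 = Σ lx·mx = 1.956 → 1.956

1.956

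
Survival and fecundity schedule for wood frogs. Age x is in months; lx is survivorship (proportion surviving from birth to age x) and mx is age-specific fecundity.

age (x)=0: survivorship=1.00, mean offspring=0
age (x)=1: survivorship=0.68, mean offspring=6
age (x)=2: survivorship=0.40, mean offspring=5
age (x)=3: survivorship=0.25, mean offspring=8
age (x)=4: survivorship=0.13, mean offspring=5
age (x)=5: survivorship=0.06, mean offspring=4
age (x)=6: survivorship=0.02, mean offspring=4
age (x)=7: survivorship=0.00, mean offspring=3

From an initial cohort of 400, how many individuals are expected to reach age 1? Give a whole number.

272

Expected survivors = N0 · l_1 = 400 × 0.68 = 272 → 272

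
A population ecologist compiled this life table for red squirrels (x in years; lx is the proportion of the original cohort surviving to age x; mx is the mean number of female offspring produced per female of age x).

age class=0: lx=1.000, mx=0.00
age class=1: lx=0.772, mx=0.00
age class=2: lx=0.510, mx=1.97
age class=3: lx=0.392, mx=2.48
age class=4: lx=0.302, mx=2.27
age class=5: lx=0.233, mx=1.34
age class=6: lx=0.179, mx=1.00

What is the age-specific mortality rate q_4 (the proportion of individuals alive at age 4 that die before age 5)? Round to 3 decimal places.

0.228

q_4 = (l_4 − l_5) / l_4 = (0.302 − 0.233) / 0.302
     = 0.069 / 0.302 = 0.228477… → 0.228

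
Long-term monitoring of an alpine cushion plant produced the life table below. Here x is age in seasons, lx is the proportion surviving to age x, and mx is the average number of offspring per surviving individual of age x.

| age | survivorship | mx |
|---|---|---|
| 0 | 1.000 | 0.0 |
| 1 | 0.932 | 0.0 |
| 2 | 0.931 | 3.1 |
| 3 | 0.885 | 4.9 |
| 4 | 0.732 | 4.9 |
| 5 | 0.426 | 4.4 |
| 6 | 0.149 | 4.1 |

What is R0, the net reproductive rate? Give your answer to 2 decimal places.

13.29

lx·mx by age: 0, 0, 2.8861, 4.3365, 3.5868, 1.8744, 0.6109
R0 = Σ lx·mx = 13.2947 → 13.29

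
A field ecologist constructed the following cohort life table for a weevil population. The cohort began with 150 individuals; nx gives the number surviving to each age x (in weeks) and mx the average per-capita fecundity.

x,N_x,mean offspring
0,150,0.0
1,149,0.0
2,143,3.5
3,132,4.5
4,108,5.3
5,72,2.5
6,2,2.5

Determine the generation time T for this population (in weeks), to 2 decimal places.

3.24

lx = nx/n0 = nx/150: 1, 0.99333…, 0.95333…, 0.88, 0.72, 0.48, 0.01333…
lx·mx: 0, 0, 3.336667…, 3.96, 3.816, 1.2, 0.033333… → R0 = 12.346…
x·lx·mx: 0, 0, 6.673333…, 11.88, 15.264, 6, 0.2… → Σ = 40.017333…
T = 40.017333… / 12.346… = 3.24132… → 3.24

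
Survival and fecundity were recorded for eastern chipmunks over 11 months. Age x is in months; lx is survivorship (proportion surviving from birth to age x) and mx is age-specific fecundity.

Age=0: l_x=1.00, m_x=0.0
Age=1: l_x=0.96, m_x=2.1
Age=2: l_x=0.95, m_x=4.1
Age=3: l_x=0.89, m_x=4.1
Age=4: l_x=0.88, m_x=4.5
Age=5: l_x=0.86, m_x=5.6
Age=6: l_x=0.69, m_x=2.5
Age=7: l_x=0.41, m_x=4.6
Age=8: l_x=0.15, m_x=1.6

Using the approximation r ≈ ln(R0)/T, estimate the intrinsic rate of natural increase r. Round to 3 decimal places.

0.798

R0 = Σ lx·mx = 0 + 2.016 + 3.895 + 3.649 + 3.96 + 4.816 + 1.725 + 1.886 + 0.24 = 22.187
Σ x·lx·mx = 86.145; T = 86.145/22.187 = 3.88268…
r ≈ ln(R0)/T = ln(22.187)/3.88268… = 0.79829… → 0.798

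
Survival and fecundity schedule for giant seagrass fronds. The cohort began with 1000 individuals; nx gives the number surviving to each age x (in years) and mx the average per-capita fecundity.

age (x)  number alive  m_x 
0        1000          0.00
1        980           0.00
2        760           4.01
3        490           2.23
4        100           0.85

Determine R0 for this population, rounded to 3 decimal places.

4.225

lx = nx/n0 = nx/1000: 1, 0.98, 0.76, 0.49, 0.1
lx·mx by age: 0, 0, 3.0476, 1.0927, 0.085
R0 = Σ lx·mx = 4.2253 → 4.225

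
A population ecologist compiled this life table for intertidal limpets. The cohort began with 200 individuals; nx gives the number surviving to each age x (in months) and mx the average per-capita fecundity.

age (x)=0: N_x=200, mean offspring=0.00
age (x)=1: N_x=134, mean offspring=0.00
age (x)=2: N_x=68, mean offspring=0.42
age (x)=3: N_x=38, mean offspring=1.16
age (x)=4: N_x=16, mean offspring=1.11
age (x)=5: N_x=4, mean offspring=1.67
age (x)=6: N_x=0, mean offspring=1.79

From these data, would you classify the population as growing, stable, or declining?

declining

lx = nx/n0 = nx/200: 1, 0.67, 0.34, 0.19, 0.08, 0.02, 0
R0 = Σ lx·mx = 0 + 0 + 0.1428 + 0.2204 + 0.0888 + 0.0334 + 0 = 0.4854
R0 < 1, so the population is declining.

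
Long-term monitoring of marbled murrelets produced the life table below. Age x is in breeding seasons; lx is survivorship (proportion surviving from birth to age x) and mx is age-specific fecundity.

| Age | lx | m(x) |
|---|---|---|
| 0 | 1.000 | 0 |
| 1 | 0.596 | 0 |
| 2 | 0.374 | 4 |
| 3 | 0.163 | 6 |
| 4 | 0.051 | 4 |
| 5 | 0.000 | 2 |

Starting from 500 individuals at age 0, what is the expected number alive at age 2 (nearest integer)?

187

Expected survivors = N0 · l_2 = 500 × 0.374 = 187 → 187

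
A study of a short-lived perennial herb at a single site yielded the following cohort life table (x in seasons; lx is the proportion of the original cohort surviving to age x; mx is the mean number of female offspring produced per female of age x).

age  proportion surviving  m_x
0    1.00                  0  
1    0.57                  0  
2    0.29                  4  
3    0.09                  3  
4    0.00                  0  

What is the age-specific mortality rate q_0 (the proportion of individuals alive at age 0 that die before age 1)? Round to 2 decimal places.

0.43

q_0 = (l_0 − l_1) / l_0 = (1 − 0.57) / 1
     = 0.43 / 1 = 0.43 → 0.43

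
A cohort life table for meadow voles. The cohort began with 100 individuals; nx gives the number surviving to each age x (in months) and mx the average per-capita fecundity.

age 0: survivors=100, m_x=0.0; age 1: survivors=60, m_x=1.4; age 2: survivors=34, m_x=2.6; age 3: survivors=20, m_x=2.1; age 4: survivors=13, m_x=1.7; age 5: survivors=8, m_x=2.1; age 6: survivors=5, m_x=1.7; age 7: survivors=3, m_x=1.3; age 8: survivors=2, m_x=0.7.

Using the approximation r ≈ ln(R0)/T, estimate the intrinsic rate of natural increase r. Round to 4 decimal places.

lx = nx/n0 = nx/100: 1, 0.6, 0.34, 0.2, 0.13, 0.08, 0.05, 0.03, 0.02
R0 = Σ lx·mx = 0 + 0.84 + 0.884 + 0.42 + 0.221 + 0.168 + 0.085 + 0.039 + 0.014 = 2.671
Σ x·lx·mx = 6.487; T = 6.487/2.671 = 2.42868…
r ≈ ln(R0)/T = ln(2.671)/2.42868… = 0.404522… → 0.4045

0.4045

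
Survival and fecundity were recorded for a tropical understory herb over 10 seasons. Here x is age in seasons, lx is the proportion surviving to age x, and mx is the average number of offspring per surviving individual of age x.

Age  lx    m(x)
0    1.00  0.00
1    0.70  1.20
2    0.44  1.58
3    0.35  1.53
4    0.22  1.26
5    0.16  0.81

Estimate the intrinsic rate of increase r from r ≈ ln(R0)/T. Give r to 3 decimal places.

0.402

R0 = Σ lx·mx = 0 + 0.84 + 0.6952 + 0.5355 + 0.2772 + 0.1296 = 2.4775
Σ x·lx·mx = 5.5937; T = 5.5937/2.4775 = 2.2578…
r ≈ ln(R0)/T = ln(2.4775)/2.2578… = 0.40183… → 0.402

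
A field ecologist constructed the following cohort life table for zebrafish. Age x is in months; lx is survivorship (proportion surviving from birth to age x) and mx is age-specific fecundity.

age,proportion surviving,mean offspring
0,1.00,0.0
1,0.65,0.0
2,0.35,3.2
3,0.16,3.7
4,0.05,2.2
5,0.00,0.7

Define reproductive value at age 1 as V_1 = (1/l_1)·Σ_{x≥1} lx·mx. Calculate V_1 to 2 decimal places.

2.80

lx·mx for x ≥ 1: 0, 1.12, 0.592, 0.11, 0 → sum = 1.822
V_1 = 1.822 / l_1 = 1.822 / 0.65 = 2.803077… → 2.80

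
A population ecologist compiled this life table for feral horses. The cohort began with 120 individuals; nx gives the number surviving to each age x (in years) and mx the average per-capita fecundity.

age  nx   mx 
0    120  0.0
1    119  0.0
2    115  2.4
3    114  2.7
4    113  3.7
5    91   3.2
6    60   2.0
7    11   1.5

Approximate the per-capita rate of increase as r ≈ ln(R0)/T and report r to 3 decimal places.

lx = nx/n0 = nx/120: 1, 0.99167…, 0.95833…, 0.95, 0.94167…, 0.75833…, 0.5, 0.09167…
R0 = Σ lx·mx = 0 + 0 + 2.3… + 2.565 + 3.48417… + 2.42667… + 1 + 0.1375… = 11.913333…
Σ x·lx·mx = 45.3275…; T = 45.3275…/11.913333… = 3.80477…
r ≈ ln(R0)/T = ln(11.913333…)/3.80477… = 0.6512… → 0.651

0.651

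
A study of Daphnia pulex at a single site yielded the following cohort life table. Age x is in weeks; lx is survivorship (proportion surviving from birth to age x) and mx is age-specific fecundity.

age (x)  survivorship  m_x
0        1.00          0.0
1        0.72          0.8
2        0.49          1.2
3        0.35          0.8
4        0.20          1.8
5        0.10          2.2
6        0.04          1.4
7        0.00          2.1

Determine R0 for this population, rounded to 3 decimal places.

2.080

lx·mx by age: 0, 0.576, 0.588, 0.28, 0.36, 0.22, 0.056, 0
R0 = Σ lx·mx = 2.08 → 2.080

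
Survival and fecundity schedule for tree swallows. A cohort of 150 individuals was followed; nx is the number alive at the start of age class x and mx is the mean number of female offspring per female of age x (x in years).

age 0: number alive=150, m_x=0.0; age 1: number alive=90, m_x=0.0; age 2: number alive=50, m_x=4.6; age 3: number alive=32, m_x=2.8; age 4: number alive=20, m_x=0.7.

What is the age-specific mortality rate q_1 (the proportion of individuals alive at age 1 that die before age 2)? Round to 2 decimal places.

lx = nx/n0 = nx/150: 1, 0.6, 0.33333…, 0.21333…, 0.13333…
q_1 = (l_1 − l_2) / l_1 = (0.6 − 0.333333…) / 0.6
     = 0.266667… / 0.6 = 0.444444… → 0.44

0.44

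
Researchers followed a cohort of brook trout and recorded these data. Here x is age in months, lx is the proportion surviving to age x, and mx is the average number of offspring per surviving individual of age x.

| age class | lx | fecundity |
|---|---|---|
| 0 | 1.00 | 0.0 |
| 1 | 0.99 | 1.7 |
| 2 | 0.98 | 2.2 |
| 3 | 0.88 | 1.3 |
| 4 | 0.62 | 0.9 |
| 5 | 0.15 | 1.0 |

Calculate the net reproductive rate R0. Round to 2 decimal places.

lx·mx by age: 0, 1.683, 2.156, 1.144, 0.558, 0.15
R0 = Σ lx·mx = 5.691 → 5.69

5.69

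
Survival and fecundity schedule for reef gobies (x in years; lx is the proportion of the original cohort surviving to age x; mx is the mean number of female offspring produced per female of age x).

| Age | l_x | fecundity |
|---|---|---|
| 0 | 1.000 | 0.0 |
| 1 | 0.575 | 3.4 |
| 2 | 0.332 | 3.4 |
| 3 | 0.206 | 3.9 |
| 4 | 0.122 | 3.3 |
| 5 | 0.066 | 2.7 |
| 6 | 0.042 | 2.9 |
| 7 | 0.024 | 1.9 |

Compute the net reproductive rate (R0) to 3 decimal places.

4.635

lx·mx by age: 0, 1.955, 1.1288, 0.8034, 0.4026, 0.1782, 0.1218, 0.0456
R0 = Σ lx·mx = 4.6354 → 4.635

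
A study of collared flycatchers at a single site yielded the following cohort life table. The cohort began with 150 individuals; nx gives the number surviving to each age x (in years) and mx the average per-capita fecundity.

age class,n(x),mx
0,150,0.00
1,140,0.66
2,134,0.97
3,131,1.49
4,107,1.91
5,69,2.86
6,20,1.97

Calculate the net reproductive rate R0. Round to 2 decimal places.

5.72

lx = nx/n0 = nx/150: 1, 0.93333…, 0.89333…, 0.87333…, 0.71333…, 0.46, 0.13333…
lx·mx by age: 0, 0.616…, 0.866533…, 1.301267…, 1.362467…, 1.3156, 0.262667…
R0 = Σ lx·mx = 5.724533… → 5.72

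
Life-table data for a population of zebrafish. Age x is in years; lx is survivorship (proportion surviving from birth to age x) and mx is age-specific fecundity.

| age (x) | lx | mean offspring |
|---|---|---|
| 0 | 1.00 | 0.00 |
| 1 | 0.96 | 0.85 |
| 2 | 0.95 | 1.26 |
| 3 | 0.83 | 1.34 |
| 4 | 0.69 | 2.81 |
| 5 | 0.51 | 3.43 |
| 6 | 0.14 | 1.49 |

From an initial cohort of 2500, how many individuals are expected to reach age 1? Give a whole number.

2400

Expected survivors = N0 · l_1 = 2500 × 0.96 = 2400 → 2400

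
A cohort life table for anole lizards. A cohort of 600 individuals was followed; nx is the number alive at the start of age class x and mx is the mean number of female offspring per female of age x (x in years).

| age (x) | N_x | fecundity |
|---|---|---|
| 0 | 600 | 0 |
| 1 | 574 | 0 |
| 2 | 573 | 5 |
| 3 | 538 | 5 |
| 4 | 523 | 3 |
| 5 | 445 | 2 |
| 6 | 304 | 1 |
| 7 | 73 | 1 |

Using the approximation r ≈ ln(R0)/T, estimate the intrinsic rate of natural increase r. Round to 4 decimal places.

lx = nx/n0 = nx/600: 1, 0.95667…, 0.955, 0.89667…, 0.87167…, 0.74167…, 0.50667…, 0.12167…
R0 = Σ lx·mx = 0 + 0 + 4.775 + 4.48333… + 2.615… + 1.48333… + 0.50667… + 0.12167… = 13.985…
Σ x·lx·mx = 44.768333…; T = 44.768333…/13.985… = 3.20117…
r ≈ ln(R0)/T = ln(13.985…)/3.20117… = 0.82407… → 0.8241

0.8241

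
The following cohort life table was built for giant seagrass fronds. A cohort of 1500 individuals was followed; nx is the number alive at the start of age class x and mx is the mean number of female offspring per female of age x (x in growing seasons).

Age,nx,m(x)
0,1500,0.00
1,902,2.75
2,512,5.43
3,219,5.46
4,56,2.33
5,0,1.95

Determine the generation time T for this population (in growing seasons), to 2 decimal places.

1.84

lx = nx/n0 = nx/1500: 1, 0.60133…, 0.34133…, 0.146, 0.03733…, 0
lx·mx: 0, 1.653667…, 1.85344…, 0.79716, 0.086987…, 0 → R0 = 4.391253…
x·lx·mx: 0, 1.653667…, 3.70688…, 2.39148, 0.347947…, 0 → Σ = 8.099973…
T = 8.099973… / 4.391253… = 1.84457… → 1.84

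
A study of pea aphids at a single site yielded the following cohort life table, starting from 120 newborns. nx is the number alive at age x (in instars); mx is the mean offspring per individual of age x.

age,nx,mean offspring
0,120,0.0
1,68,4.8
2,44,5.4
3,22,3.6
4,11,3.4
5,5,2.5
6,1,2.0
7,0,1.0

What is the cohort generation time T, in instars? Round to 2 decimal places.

lx = nx/n0 = nx/120: 1, 0.56667…, 0.36667…, 0.18333…, 0.09167…, 0.04167…, 0.00833…, 0
lx·mx: 0, 2.72…, 1.98…, 0.66…, 0.311667…, 0.104167…, 0.016667…, 0 → R0 = 5.7925…
x·lx·mx: 0, 2.72…, 3.96…, 1.98…, 1.246667…, 0.520833…, 0.1…, 0 → Σ = 10.5275…
T = 10.5275… / 5.7925… = 1.817436… → 1.82

1.82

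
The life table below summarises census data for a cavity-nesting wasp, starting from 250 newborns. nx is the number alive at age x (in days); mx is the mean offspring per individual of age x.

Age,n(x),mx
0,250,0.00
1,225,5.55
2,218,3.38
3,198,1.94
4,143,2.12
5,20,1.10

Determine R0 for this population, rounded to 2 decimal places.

lx = nx/n0 = nx/250: 1, 0.9, 0.872, 0.792, 0.572, 0.08
lx·mx by age: 0, 4.995, 2.94736, 1.53648, 1.21264, 0.088
R0 = Σ lx·mx = 10.77948 → 10.78

10.78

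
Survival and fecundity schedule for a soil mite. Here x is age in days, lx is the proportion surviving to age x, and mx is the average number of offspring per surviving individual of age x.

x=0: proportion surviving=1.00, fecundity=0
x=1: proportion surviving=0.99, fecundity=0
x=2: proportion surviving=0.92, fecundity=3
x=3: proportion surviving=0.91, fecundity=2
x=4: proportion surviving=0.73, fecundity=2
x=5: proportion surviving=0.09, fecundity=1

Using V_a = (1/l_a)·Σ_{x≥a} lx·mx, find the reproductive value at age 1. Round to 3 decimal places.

6.192

lx·mx for x ≥ 1: 0, 2.76, 1.82, 1.46, 0.09 → sum = 6.13
V_1 = 6.13 / l_1 = 6.13 / 0.99 = 6.191919… → 6.192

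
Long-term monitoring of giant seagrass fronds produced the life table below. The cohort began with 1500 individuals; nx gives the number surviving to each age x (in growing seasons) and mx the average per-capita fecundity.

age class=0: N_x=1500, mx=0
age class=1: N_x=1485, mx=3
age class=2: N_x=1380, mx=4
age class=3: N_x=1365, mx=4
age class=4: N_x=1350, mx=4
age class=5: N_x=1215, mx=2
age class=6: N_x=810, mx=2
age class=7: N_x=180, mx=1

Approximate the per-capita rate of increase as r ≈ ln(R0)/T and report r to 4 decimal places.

lx = nx/n0 = nx/1500: 1, 0.99, 0.92, 0.91, 0.9, 0.81, 0.54, 0.12
R0 = Σ lx·mx = 0 + 2.97 + 3.68 + 3.64 + 3.6 + 1.62 + 1.08 + 0.12 = 16.71
Σ x·lx·mx = 51.07; T = 51.07/16.71 = 3.05625…
r ≈ ln(R0)/T = ln(16.71)/3.05625… = 0.921392… → 0.9214

0.9214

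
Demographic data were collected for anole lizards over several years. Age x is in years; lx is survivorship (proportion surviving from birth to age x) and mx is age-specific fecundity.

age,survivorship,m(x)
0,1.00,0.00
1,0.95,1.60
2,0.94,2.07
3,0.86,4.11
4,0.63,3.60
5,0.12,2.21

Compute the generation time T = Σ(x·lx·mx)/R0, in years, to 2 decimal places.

lx·mx: 0, 1.52, 1.9458, 3.5346, 2.268, 0.2652 → R0 = 9.5336
x·lx·mx: 0, 1.52, 3.8916, 10.6038, 9.072, 1.326 → Σ = 26.4134
T = 26.4134 / 9.5336 = 2.770559… → 2.77

2.77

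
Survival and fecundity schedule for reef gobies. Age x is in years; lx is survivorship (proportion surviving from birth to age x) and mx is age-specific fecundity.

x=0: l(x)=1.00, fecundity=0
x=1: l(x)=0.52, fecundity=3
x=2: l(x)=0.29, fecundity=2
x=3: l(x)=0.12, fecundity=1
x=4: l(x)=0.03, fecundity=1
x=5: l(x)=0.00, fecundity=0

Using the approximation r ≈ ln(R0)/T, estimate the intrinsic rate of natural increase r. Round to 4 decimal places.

R0 = Σ lx·mx = 0 + 1.56 + 0.58 + 0.12 + 0.03 + 0 = 2.29
Σ x·lx·mx = 3.2; T = 3.2/2.29 = 1.39738…
r ≈ ln(R0)/T = ln(2.29)/1.39738… = 0.592932… → 0.5929

0.5929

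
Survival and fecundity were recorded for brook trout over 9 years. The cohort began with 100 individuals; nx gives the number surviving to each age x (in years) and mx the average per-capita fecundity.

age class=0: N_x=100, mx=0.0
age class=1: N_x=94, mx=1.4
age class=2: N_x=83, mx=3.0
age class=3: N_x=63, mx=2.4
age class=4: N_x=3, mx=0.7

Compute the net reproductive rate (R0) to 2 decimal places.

lx = nx/n0 = nx/100: 1, 0.94, 0.83, 0.63, 0.03
lx·mx by age: 0, 1.316, 2.49, 1.512, 0.021
R0 = Σ lx·mx = 5.339 → 5.34

5.34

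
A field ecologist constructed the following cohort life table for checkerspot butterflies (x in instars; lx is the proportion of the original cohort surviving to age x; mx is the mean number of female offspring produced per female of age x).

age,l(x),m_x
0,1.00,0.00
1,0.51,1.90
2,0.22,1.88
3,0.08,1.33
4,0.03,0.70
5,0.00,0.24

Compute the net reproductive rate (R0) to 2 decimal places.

1.51

lx·mx by age: 0, 0.969, 0.4136, 0.1064, 0.021, 0
R0 = Σ lx·mx = 1.51 → 1.51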